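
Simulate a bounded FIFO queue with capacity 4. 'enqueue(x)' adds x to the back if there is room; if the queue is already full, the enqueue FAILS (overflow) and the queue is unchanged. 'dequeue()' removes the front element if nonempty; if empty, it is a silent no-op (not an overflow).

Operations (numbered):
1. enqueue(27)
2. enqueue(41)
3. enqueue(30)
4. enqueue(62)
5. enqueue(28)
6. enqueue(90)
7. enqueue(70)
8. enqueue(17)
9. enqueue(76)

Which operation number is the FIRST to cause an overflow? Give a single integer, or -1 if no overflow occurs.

1. enqueue(27): size=1
2. enqueue(41): size=2
3. enqueue(30): size=3
4. enqueue(62): size=4
5. enqueue(28): size=4=cap → OVERFLOW (fail)
6. enqueue(90): size=4=cap → OVERFLOW (fail)
7. enqueue(70): size=4=cap → OVERFLOW (fail)
8. enqueue(17): size=4=cap → OVERFLOW (fail)
9. enqueue(76): size=4=cap → OVERFLOW (fail)

Answer: 5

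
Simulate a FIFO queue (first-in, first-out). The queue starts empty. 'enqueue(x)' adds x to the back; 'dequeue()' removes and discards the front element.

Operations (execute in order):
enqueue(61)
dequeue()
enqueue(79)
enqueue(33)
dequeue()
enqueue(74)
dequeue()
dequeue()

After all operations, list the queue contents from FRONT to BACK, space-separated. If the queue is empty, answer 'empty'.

Answer: empty

Derivation:
enqueue(61): [61]
dequeue(): []
enqueue(79): [79]
enqueue(33): [79, 33]
dequeue(): [33]
enqueue(74): [33, 74]
dequeue(): [74]
dequeue(): []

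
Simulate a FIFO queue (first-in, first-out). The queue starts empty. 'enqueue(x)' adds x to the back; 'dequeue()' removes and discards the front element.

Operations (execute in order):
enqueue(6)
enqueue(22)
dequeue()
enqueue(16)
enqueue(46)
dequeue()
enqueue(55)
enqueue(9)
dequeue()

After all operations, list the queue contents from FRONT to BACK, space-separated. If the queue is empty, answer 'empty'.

enqueue(6): [6]
enqueue(22): [6, 22]
dequeue(): [22]
enqueue(16): [22, 16]
enqueue(46): [22, 16, 46]
dequeue(): [16, 46]
enqueue(55): [16, 46, 55]
enqueue(9): [16, 46, 55, 9]
dequeue(): [46, 55, 9]

Answer: 46 55 9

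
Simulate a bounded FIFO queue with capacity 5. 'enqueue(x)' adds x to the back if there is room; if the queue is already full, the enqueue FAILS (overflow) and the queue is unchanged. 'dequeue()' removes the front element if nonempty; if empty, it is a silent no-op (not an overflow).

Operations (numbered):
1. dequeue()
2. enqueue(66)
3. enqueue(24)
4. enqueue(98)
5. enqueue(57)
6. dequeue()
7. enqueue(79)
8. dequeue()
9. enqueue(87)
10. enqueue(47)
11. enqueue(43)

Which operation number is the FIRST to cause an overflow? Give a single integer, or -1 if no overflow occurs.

1. dequeue(): empty, no-op, size=0
2. enqueue(66): size=1
3. enqueue(24): size=2
4. enqueue(98): size=3
5. enqueue(57): size=4
6. dequeue(): size=3
7. enqueue(79): size=4
8. dequeue(): size=3
9. enqueue(87): size=4
10. enqueue(47): size=5
11. enqueue(43): size=5=cap → OVERFLOW (fail)

Answer: 11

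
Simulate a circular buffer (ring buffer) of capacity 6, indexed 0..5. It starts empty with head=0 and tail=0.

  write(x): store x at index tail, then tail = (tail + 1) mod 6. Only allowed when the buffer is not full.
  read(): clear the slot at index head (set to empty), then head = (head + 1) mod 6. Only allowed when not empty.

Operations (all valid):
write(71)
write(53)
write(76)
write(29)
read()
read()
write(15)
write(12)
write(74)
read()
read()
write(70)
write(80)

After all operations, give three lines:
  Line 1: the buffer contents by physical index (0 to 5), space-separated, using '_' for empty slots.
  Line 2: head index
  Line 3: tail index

Answer: 74 70 80 _ 15 12
4
3

Derivation:
write(71): buf=[71 _ _ _ _ _], head=0, tail=1, size=1
write(53): buf=[71 53 _ _ _ _], head=0, tail=2, size=2
write(76): buf=[71 53 76 _ _ _], head=0, tail=3, size=3
write(29): buf=[71 53 76 29 _ _], head=0, tail=4, size=4
read(): buf=[_ 53 76 29 _ _], head=1, tail=4, size=3
read(): buf=[_ _ 76 29 _ _], head=2, tail=4, size=2
write(15): buf=[_ _ 76 29 15 _], head=2, tail=5, size=3
write(12): buf=[_ _ 76 29 15 12], head=2, tail=0, size=4
write(74): buf=[74 _ 76 29 15 12], head=2, tail=1, size=5
read(): buf=[74 _ _ 29 15 12], head=3, tail=1, size=4
read(): buf=[74 _ _ _ 15 12], head=4, tail=1, size=3
write(70): buf=[74 70 _ _ 15 12], head=4, tail=2, size=4
write(80): buf=[74 70 80 _ 15 12], head=4, tail=3, size=5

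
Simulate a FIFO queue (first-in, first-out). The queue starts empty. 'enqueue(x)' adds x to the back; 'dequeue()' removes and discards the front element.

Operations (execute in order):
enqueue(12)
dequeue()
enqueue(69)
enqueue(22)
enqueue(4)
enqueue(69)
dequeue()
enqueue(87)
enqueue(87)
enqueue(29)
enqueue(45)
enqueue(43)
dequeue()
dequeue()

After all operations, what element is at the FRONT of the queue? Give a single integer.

enqueue(12): queue = [12]
dequeue(): queue = []
enqueue(69): queue = [69]
enqueue(22): queue = [69, 22]
enqueue(4): queue = [69, 22, 4]
enqueue(69): queue = [69, 22, 4, 69]
dequeue(): queue = [22, 4, 69]
enqueue(87): queue = [22, 4, 69, 87]
enqueue(87): queue = [22, 4, 69, 87, 87]
enqueue(29): queue = [22, 4, 69, 87, 87, 29]
enqueue(45): queue = [22, 4, 69, 87, 87, 29, 45]
enqueue(43): queue = [22, 4, 69, 87, 87, 29, 45, 43]
dequeue(): queue = [4, 69, 87, 87, 29, 45, 43]
dequeue(): queue = [69, 87, 87, 29, 45, 43]

Answer: 69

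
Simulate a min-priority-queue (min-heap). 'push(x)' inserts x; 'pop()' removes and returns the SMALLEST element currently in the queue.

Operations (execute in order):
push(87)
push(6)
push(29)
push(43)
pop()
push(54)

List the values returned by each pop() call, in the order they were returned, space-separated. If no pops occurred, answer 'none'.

push(87): heap contents = [87]
push(6): heap contents = [6, 87]
push(29): heap contents = [6, 29, 87]
push(43): heap contents = [6, 29, 43, 87]
pop() → 6: heap contents = [29, 43, 87]
push(54): heap contents = [29, 43, 54, 87]

Answer: 6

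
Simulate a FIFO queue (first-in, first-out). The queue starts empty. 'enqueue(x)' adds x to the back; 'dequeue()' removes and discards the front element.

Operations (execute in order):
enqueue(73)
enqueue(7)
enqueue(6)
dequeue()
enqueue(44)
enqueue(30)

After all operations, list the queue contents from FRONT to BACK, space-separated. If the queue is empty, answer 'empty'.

enqueue(73): [73]
enqueue(7): [73, 7]
enqueue(6): [73, 7, 6]
dequeue(): [7, 6]
enqueue(44): [7, 6, 44]
enqueue(30): [7, 6, 44, 30]

Answer: 7 6 44 30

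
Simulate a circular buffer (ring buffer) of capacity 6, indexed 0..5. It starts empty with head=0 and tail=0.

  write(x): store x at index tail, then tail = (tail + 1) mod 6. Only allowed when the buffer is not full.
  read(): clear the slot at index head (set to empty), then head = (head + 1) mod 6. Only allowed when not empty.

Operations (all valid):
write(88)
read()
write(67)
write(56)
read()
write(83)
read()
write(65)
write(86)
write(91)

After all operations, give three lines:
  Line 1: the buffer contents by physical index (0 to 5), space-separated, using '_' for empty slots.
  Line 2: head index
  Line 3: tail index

write(88): buf=[88 _ _ _ _ _], head=0, tail=1, size=1
read(): buf=[_ _ _ _ _ _], head=1, tail=1, size=0
write(67): buf=[_ 67 _ _ _ _], head=1, tail=2, size=1
write(56): buf=[_ 67 56 _ _ _], head=1, tail=3, size=2
read(): buf=[_ _ 56 _ _ _], head=2, tail=3, size=1
write(83): buf=[_ _ 56 83 _ _], head=2, tail=4, size=2
read(): buf=[_ _ _ 83 _ _], head=3, tail=4, size=1
write(65): buf=[_ _ _ 83 65 _], head=3, tail=5, size=2
write(86): buf=[_ _ _ 83 65 86], head=3, tail=0, size=3
write(91): buf=[91 _ _ 83 65 86], head=3, tail=1, size=4

Answer: 91 _ _ 83 65 86
3
1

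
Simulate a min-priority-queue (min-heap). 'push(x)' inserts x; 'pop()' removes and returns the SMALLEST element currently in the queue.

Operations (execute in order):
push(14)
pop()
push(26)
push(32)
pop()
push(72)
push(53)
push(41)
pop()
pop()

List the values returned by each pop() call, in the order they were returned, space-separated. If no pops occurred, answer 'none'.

Answer: 14 26 32 41

Derivation:
push(14): heap contents = [14]
pop() → 14: heap contents = []
push(26): heap contents = [26]
push(32): heap contents = [26, 32]
pop() → 26: heap contents = [32]
push(72): heap contents = [32, 72]
push(53): heap contents = [32, 53, 72]
push(41): heap contents = [32, 41, 53, 72]
pop() → 32: heap contents = [41, 53, 72]
pop() → 41: heap contents = [53, 72]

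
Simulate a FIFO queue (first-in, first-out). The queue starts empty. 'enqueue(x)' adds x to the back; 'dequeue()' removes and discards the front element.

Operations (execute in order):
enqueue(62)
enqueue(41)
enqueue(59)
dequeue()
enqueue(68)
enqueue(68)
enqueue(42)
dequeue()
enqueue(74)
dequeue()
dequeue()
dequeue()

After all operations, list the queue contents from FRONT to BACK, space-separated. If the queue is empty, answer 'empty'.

enqueue(62): [62]
enqueue(41): [62, 41]
enqueue(59): [62, 41, 59]
dequeue(): [41, 59]
enqueue(68): [41, 59, 68]
enqueue(68): [41, 59, 68, 68]
enqueue(42): [41, 59, 68, 68, 42]
dequeue(): [59, 68, 68, 42]
enqueue(74): [59, 68, 68, 42, 74]
dequeue(): [68, 68, 42, 74]
dequeue(): [68, 42, 74]
dequeue(): [42, 74]

Answer: 42 74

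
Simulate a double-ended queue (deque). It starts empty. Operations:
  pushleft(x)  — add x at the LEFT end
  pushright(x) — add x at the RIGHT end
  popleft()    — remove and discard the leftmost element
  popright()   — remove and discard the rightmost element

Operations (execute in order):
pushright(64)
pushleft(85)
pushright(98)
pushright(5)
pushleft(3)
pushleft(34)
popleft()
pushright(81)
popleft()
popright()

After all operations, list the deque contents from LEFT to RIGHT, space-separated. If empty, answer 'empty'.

Answer: 85 64 98 5

Derivation:
pushright(64): [64]
pushleft(85): [85, 64]
pushright(98): [85, 64, 98]
pushright(5): [85, 64, 98, 5]
pushleft(3): [3, 85, 64, 98, 5]
pushleft(34): [34, 3, 85, 64, 98, 5]
popleft(): [3, 85, 64, 98, 5]
pushright(81): [3, 85, 64, 98, 5, 81]
popleft(): [85, 64, 98, 5, 81]
popright(): [85, 64, 98, 5]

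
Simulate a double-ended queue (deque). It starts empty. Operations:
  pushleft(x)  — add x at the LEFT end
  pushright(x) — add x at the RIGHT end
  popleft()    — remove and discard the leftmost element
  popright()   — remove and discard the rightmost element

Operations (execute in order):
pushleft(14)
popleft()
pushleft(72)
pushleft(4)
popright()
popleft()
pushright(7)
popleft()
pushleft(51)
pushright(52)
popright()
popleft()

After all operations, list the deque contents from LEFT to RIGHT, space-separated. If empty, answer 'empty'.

pushleft(14): [14]
popleft(): []
pushleft(72): [72]
pushleft(4): [4, 72]
popright(): [4]
popleft(): []
pushright(7): [7]
popleft(): []
pushleft(51): [51]
pushright(52): [51, 52]
popright(): [51]
popleft(): []

Answer: empty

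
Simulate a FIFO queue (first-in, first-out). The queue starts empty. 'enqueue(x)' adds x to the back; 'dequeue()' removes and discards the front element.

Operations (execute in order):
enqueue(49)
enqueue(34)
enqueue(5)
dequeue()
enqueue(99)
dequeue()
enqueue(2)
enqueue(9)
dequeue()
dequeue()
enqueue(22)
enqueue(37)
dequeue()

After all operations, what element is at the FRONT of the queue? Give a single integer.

enqueue(49): queue = [49]
enqueue(34): queue = [49, 34]
enqueue(5): queue = [49, 34, 5]
dequeue(): queue = [34, 5]
enqueue(99): queue = [34, 5, 99]
dequeue(): queue = [5, 99]
enqueue(2): queue = [5, 99, 2]
enqueue(9): queue = [5, 99, 2, 9]
dequeue(): queue = [99, 2, 9]
dequeue(): queue = [2, 9]
enqueue(22): queue = [2, 9, 22]
enqueue(37): queue = [2, 9, 22, 37]
dequeue(): queue = [9, 22, 37]

Answer: 9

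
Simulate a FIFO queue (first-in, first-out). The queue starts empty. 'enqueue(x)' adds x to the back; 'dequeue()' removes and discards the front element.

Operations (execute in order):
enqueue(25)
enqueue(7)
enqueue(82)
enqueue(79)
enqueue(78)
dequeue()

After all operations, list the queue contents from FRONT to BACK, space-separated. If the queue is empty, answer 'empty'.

Answer: 7 82 79 78

Derivation:
enqueue(25): [25]
enqueue(7): [25, 7]
enqueue(82): [25, 7, 82]
enqueue(79): [25, 7, 82, 79]
enqueue(78): [25, 7, 82, 79, 78]
dequeue(): [7, 82, 79, 78]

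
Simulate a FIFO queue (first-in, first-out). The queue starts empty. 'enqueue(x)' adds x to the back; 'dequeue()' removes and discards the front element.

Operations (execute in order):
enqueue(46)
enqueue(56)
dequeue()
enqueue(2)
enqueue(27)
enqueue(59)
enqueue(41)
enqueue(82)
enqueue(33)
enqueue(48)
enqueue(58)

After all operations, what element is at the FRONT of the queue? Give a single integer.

Answer: 56

Derivation:
enqueue(46): queue = [46]
enqueue(56): queue = [46, 56]
dequeue(): queue = [56]
enqueue(2): queue = [56, 2]
enqueue(27): queue = [56, 2, 27]
enqueue(59): queue = [56, 2, 27, 59]
enqueue(41): queue = [56, 2, 27, 59, 41]
enqueue(82): queue = [56, 2, 27, 59, 41, 82]
enqueue(33): queue = [56, 2, 27, 59, 41, 82, 33]
enqueue(48): queue = [56, 2, 27, 59, 41, 82, 33, 48]
enqueue(58): queue = [56, 2, 27, 59, 41, 82, 33, 48, 58]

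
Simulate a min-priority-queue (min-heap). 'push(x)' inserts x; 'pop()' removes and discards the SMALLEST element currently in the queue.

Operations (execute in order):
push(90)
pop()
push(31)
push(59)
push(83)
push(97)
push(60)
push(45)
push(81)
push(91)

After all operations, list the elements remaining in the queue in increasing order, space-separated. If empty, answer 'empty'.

Answer: 31 45 59 60 81 83 91 97

Derivation:
push(90): heap contents = [90]
pop() → 90: heap contents = []
push(31): heap contents = [31]
push(59): heap contents = [31, 59]
push(83): heap contents = [31, 59, 83]
push(97): heap contents = [31, 59, 83, 97]
push(60): heap contents = [31, 59, 60, 83, 97]
push(45): heap contents = [31, 45, 59, 60, 83, 97]
push(81): heap contents = [31, 45, 59, 60, 81, 83, 97]
push(91): heap contents = [31, 45, 59, 60, 81, 83, 91, 97]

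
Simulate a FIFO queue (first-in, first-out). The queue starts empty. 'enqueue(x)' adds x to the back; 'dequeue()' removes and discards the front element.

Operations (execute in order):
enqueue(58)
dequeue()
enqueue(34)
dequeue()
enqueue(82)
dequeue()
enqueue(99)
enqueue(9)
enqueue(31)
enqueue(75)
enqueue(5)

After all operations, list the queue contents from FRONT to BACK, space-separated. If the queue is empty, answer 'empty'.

enqueue(58): [58]
dequeue(): []
enqueue(34): [34]
dequeue(): []
enqueue(82): [82]
dequeue(): []
enqueue(99): [99]
enqueue(9): [99, 9]
enqueue(31): [99, 9, 31]
enqueue(75): [99, 9, 31, 75]
enqueue(5): [99, 9, 31, 75, 5]

Answer: 99 9 31 75 5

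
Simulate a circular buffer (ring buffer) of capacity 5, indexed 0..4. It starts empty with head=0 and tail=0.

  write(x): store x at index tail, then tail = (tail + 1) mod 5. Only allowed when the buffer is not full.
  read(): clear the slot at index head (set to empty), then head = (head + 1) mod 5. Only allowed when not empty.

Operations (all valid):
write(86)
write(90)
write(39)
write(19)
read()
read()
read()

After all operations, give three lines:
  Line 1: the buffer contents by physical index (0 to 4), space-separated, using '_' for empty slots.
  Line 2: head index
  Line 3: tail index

Answer: _ _ _ 19 _
3
4

Derivation:
write(86): buf=[86 _ _ _ _], head=0, tail=1, size=1
write(90): buf=[86 90 _ _ _], head=0, tail=2, size=2
write(39): buf=[86 90 39 _ _], head=0, tail=3, size=3
write(19): buf=[86 90 39 19 _], head=0, tail=4, size=4
read(): buf=[_ 90 39 19 _], head=1, tail=4, size=3
read(): buf=[_ _ 39 19 _], head=2, tail=4, size=2
read(): buf=[_ _ _ 19 _], head=3, tail=4, size=1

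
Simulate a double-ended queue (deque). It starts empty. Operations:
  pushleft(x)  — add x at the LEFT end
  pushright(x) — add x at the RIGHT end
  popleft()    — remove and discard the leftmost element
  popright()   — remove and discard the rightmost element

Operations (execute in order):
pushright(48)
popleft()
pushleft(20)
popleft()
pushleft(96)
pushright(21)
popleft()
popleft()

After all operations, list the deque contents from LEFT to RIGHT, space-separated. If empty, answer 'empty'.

pushright(48): [48]
popleft(): []
pushleft(20): [20]
popleft(): []
pushleft(96): [96]
pushright(21): [96, 21]
popleft(): [21]
popleft(): []

Answer: empty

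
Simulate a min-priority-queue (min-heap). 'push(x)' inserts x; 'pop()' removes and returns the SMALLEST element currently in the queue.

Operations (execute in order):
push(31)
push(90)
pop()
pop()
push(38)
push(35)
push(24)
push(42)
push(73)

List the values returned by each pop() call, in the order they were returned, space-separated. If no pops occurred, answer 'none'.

Answer: 31 90

Derivation:
push(31): heap contents = [31]
push(90): heap contents = [31, 90]
pop() → 31: heap contents = [90]
pop() → 90: heap contents = []
push(38): heap contents = [38]
push(35): heap contents = [35, 38]
push(24): heap contents = [24, 35, 38]
push(42): heap contents = [24, 35, 38, 42]
push(73): heap contents = [24, 35, 38, 42, 73]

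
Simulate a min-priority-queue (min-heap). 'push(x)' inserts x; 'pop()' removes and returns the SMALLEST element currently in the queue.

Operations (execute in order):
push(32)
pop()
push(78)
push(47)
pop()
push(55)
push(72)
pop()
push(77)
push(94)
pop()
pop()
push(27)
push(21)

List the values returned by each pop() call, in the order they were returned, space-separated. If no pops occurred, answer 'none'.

push(32): heap contents = [32]
pop() → 32: heap contents = []
push(78): heap contents = [78]
push(47): heap contents = [47, 78]
pop() → 47: heap contents = [78]
push(55): heap contents = [55, 78]
push(72): heap contents = [55, 72, 78]
pop() → 55: heap contents = [72, 78]
push(77): heap contents = [72, 77, 78]
push(94): heap contents = [72, 77, 78, 94]
pop() → 72: heap contents = [77, 78, 94]
pop() → 77: heap contents = [78, 94]
push(27): heap contents = [27, 78, 94]
push(21): heap contents = [21, 27, 78, 94]

Answer: 32 47 55 72 77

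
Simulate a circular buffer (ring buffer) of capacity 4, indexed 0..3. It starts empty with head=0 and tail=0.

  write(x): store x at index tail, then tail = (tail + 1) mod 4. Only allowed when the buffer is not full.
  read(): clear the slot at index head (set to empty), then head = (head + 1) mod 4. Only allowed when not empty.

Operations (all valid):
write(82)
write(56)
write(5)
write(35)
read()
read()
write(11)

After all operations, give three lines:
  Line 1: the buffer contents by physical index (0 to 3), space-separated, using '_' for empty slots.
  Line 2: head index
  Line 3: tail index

Answer: 11 _ 5 35
2
1

Derivation:
write(82): buf=[82 _ _ _], head=0, tail=1, size=1
write(56): buf=[82 56 _ _], head=0, tail=2, size=2
write(5): buf=[82 56 5 _], head=0, tail=3, size=3
write(35): buf=[82 56 5 35], head=0, tail=0, size=4
read(): buf=[_ 56 5 35], head=1, tail=0, size=3
read(): buf=[_ _ 5 35], head=2, tail=0, size=2
write(11): buf=[11 _ 5 35], head=2, tail=1, size=3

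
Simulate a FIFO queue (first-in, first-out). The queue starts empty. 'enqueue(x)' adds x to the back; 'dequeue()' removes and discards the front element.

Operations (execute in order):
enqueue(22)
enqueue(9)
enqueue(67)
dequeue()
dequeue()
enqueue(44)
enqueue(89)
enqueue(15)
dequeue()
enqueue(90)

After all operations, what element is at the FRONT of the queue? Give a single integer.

enqueue(22): queue = [22]
enqueue(9): queue = [22, 9]
enqueue(67): queue = [22, 9, 67]
dequeue(): queue = [9, 67]
dequeue(): queue = [67]
enqueue(44): queue = [67, 44]
enqueue(89): queue = [67, 44, 89]
enqueue(15): queue = [67, 44, 89, 15]
dequeue(): queue = [44, 89, 15]
enqueue(90): queue = [44, 89, 15, 90]

Answer: 44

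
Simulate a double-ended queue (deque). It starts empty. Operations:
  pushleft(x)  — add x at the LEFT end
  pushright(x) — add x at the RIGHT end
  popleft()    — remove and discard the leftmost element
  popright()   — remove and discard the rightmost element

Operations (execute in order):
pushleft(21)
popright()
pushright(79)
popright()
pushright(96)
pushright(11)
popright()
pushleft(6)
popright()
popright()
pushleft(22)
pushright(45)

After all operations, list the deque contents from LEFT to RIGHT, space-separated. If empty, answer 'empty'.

pushleft(21): [21]
popright(): []
pushright(79): [79]
popright(): []
pushright(96): [96]
pushright(11): [96, 11]
popright(): [96]
pushleft(6): [6, 96]
popright(): [6]
popright(): []
pushleft(22): [22]
pushright(45): [22, 45]

Answer: 22 45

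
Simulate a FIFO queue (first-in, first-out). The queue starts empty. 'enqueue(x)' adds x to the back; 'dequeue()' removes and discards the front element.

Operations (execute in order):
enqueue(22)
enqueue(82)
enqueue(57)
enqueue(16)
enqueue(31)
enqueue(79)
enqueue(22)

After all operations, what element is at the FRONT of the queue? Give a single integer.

enqueue(22): queue = [22]
enqueue(82): queue = [22, 82]
enqueue(57): queue = [22, 82, 57]
enqueue(16): queue = [22, 82, 57, 16]
enqueue(31): queue = [22, 82, 57, 16, 31]
enqueue(79): queue = [22, 82, 57, 16, 31, 79]
enqueue(22): queue = [22, 82, 57, 16, 31, 79, 22]

Answer: 22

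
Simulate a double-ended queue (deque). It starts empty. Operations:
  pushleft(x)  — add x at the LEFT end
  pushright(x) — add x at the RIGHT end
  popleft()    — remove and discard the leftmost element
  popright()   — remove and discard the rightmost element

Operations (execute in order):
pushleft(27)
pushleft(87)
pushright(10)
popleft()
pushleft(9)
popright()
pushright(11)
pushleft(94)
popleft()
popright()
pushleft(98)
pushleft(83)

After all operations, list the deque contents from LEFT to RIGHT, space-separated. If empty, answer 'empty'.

pushleft(27): [27]
pushleft(87): [87, 27]
pushright(10): [87, 27, 10]
popleft(): [27, 10]
pushleft(9): [9, 27, 10]
popright(): [9, 27]
pushright(11): [9, 27, 11]
pushleft(94): [94, 9, 27, 11]
popleft(): [9, 27, 11]
popright(): [9, 27]
pushleft(98): [98, 9, 27]
pushleft(83): [83, 98, 9, 27]

Answer: 83 98 9 27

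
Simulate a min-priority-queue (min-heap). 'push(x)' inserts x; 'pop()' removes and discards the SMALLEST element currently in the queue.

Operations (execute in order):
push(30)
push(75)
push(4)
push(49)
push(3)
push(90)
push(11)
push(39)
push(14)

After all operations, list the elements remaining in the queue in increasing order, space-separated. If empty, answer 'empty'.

Answer: 3 4 11 14 30 39 49 75 90

Derivation:
push(30): heap contents = [30]
push(75): heap contents = [30, 75]
push(4): heap contents = [4, 30, 75]
push(49): heap contents = [4, 30, 49, 75]
push(3): heap contents = [3, 4, 30, 49, 75]
push(90): heap contents = [3, 4, 30, 49, 75, 90]
push(11): heap contents = [3, 4, 11, 30, 49, 75, 90]
push(39): heap contents = [3, 4, 11, 30, 39, 49, 75, 90]
push(14): heap contents = [3, 4, 11, 14, 30, 39, 49, 75, 90]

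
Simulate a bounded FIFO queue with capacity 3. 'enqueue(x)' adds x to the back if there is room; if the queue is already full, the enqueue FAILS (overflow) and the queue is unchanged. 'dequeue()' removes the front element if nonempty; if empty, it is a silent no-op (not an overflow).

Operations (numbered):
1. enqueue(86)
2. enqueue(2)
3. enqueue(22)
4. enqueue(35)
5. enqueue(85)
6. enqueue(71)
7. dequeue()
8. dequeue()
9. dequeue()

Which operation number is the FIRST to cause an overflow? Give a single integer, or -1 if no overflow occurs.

Answer: 4

Derivation:
1. enqueue(86): size=1
2. enqueue(2): size=2
3. enqueue(22): size=3
4. enqueue(35): size=3=cap → OVERFLOW (fail)
5. enqueue(85): size=3=cap → OVERFLOW (fail)
6. enqueue(71): size=3=cap → OVERFLOW (fail)
7. dequeue(): size=2
8. dequeue(): size=1
9. dequeue(): size=0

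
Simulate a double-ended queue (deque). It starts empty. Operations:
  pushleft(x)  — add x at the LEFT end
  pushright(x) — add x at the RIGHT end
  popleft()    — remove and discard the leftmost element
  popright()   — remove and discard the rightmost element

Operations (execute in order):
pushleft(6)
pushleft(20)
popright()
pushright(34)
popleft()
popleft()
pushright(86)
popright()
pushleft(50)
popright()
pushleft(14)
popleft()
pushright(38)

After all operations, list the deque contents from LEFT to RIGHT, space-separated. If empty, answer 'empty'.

pushleft(6): [6]
pushleft(20): [20, 6]
popright(): [20]
pushright(34): [20, 34]
popleft(): [34]
popleft(): []
pushright(86): [86]
popright(): []
pushleft(50): [50]
popright(): []
pushleft(14): [14]
popleft(): []
pushright(38): [38]

Answer: 38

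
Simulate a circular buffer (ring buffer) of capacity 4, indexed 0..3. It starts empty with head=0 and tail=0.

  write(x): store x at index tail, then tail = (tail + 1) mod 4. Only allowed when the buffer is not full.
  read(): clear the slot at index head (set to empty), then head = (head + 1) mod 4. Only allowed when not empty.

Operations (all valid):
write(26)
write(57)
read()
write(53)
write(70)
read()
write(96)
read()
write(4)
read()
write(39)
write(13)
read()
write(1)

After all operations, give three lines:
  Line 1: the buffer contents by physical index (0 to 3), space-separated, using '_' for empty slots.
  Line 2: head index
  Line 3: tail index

Answer: 1 4 39 13
1
1

Derivation:
write(26): buf=[26 _ _ _], head=0, tail=1, size=1
write(57): buf=[26 57 _ _], head=0, tail=2, size=2
read(): buf=[_ 57 _ _], head=1, tail=2, size=1
write(53): buf=[_ 57 53 _], head=1, tail=3, size=2
write(70): buf=[_ 57 53 70], head=1, tail=0, size=3
read(): buf=[_ _ 53 70], head=2, tail=0, size=2
write(96): buf=[96 _ 53 70], head=2, tail=1, size=3
read(): buf=[96 _ _ 70], head=3, tail=1, size=2
write(4): buf=[96 4 _ 70], head=3, tail=2, size=3
read(): buf=[96 4 _ _], head=0, tail=2, size=2
write(39): buf=[96 4 39 _], head=0, tail=3, size=3
write(13): buf=[96 4 39 13], head=0, tail=0, size=4
read(): buf=[_ 4 39 13], head=1, tail=0, size=3
write(1): buf=[1 4 39 13], head=1, tail=1, size=4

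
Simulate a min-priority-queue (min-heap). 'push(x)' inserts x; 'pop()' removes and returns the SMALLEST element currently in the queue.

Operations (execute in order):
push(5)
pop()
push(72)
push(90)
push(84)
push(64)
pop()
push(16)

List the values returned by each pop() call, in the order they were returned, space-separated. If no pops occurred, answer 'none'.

Answer: 5 64

Derivation:
push(5): heap contents = [5]
pop() → 5: heap contents = []
push(72): heap contents = [72]
push(90): heap contents = [72, 90]
push(84): heap contents = [72, 84, 90]
push(64): heap contents = [64, 72, 84, 90]
pop() → 64: heap contents = [72, 84, 90]
push(16): heap contents = [16, 72, 84, 90]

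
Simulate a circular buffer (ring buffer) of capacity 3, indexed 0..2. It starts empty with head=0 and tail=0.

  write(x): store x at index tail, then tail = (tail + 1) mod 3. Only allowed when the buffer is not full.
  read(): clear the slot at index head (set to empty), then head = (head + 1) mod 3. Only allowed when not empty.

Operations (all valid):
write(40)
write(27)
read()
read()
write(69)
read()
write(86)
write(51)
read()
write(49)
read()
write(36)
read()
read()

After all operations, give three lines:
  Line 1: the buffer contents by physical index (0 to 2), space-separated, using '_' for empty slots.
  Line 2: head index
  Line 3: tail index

write(40): buf=[40 _ _], head=0, tail=1, size=1
write(27): buf=[40 27 _], head=0, tail=2, size=2
read(): buf=[_ 27 _], head=1, tail=2, size=1
read(): buf=[_ _ _], head=2, tail=2, size=0
write(69): buf=[_ _ 69], head=2, tail=0, size=1
read(): buf=[_ _ _], head=0, tail=0, size=0
write(86): buf=[86 _ _], head=0, tail=1, size=1
write(51): buf=[86 51 _], head=0, tail=2, size=2
read(): buf=[_ 51 _], head=1, tail=2, size=1
write(49): buf=[_ 51 49], head=1, tail=0, size=2
read(): buf=[_ _ 49], head=2, tail=0, size=1
write(36): buf=[36 _ 49], head=2, tail=1, size=2
read(): buf=[36 _ _], head=0, tail=1, size=1
read(): buf=[_ _ _], head=1, tail=1, size=0

Answer: _ _ _
1
1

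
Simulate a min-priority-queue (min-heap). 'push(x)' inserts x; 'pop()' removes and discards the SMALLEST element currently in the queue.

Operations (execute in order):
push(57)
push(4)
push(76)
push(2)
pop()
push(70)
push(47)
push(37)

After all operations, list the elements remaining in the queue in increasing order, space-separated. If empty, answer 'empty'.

push(57): heap contents = [57]
push(4): heap contents = [4, 57]
push(76): heap contents = [4, 57, 76]
push(2): heap contents = [2, 4, 57, 76]
pop() → 2: heap contents = [4, 57, 76]
push(70): heap contents = [4, 57, 70, 76]
push(47): heap contents = [4, 47, 57, 70, 76]
push(37): heap contents = [4, 37, 47, 57, 70, 76]

Answer: 4 37 47 57 70 76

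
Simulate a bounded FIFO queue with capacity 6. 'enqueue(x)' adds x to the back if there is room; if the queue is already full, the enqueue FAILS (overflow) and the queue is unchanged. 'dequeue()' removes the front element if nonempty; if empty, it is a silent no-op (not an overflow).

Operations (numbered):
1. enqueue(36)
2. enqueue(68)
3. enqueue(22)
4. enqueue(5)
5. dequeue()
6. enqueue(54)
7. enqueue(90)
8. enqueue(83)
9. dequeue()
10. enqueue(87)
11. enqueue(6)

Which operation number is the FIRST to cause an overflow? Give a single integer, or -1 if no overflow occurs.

Answer: 11

Derivation:
1. enqueue(36): size=1
2. enqueue(68): size=2
3. enqueue(22): size=3
4. enqueue(5): size=4
5. dequeue(): size=3
6. enqueue(54): size=4
7. enqueue(90): size=5
8. enqueue(83): size=6
9. dequeue(): size=5
10. enqueue(87): size=6
11. enqueue(6): size=6=cap → OVERFLOW (fail)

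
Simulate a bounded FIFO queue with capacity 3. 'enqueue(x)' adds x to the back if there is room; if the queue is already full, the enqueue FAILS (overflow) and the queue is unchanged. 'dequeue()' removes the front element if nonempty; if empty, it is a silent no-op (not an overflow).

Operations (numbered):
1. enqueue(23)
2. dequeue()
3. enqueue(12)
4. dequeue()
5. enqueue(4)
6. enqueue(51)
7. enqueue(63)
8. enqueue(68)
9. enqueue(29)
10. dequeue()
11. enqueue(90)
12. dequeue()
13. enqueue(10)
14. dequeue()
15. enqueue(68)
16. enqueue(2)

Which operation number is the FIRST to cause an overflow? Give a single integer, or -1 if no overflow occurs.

Answer: 8

Derivation:
1. enqueue(23): size=1
2. dequeue(): size=0
3. enqueue(12): size=1
4. dequeue(): size=0
5. enqueue(4): size=1
6. enqueue(51): size=2
7. enqueue(63): size=3
8. enqueue(68): size=3=cap → OVERFLOW (fail)
9. enqueue(29): size=3=cap → OVERFLOW (fail)
10. dequeue(): size=2
11. enqueue(90): size=3
12. dequeue(): size=2
13. enqueue(10): size=3
14. dequeue(): size=2
15. enqueue(68): size=3
16. enqueue(2): size=3=cap → OVERFLOW (fail)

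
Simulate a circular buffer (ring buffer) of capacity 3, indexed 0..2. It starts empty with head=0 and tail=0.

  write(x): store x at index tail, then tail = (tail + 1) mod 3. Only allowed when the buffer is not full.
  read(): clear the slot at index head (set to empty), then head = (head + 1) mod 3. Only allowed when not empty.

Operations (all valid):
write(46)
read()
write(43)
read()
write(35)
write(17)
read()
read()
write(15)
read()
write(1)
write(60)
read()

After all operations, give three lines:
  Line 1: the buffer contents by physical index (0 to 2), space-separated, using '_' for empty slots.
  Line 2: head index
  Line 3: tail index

write(46): buf=[46 _ _], head=0, tail=1, size=1
read(): buf=[_ _ _], head=1, tail=1, size=0
write(43): buf=[_ 43 _], head=1, tail=2, size=1
read(): buf=[_ _ _], head=2, tail=2, size=0
write(35): buf=[_ _ 35], head=2, tail=0, size=1
write(17): buf=[17 _ 35], head=2, tail=1, size=2
read(): buf=[17 _ _], head=0, tail=1, size=1
read(): buf=[_ _ _], head=1, tail=1, size=0
write(15): buf=[_ 15 _], head=1, tail=2, size=1
read(): buf=[_ _ _], head=2, tail=2, size=0
write(1): buf=[_ _ 1], head=2, tail=0, size=1
write(60): buf=[60 _ 1], head=2, tail=1, size=2
read(): buf=[60 _ _], head=0, tail=1, size=1

Answer: 60 _ _
0
1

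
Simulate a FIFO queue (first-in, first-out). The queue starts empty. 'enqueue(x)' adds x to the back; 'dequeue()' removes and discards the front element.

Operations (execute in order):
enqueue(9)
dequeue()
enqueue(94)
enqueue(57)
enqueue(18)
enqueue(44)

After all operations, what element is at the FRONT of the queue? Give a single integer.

enqueue(9): queue = [9]
dequeue(): queue = []
enqueue(94): queue = [94]
enqueue(57): queue = [94, 57]
enqueue(18): queue = [94, 57, 18]
enqueue(44): queue = [94, 57, 18, 44]

Answer: 94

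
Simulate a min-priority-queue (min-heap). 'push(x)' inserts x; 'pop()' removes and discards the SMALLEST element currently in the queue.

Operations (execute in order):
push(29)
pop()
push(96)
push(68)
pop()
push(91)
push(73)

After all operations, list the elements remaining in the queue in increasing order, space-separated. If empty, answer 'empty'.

push(29): heap contents = [29]
pop() → 29: heap contents = []
push(96): heap contents = [96]
push(68): heap contents = [68, 96]
pop() → 68: heap contents = [96]
push(91): heap contents = [91, 96]
push(73): heap contents = [73, 91, 96]

Answer: 73 91 96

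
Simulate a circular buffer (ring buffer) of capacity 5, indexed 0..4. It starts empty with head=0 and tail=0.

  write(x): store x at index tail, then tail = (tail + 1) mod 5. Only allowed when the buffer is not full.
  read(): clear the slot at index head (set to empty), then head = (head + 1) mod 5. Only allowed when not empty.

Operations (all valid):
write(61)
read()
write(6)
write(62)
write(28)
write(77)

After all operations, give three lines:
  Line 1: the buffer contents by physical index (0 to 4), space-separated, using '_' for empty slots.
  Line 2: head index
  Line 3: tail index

write(61): buf=[61 _ _ _ _], head=0, tail=1, size=1
read(): buf=[_ _ _ _ _], head=1, tail=1, size=0
write(6): buf=[_ 6 _ _ _], head=1, tail=2, size=1
write(62): buf=[_ 6 62 _ _], head=1, tail=3, size=2
write(28): buf=[_ 6 62 28 _], head=1, tail=4, size=3
write(77): buf=[_ 6 62 28 77], head=1, tail=0, size=4

Answer: _ 6 62 28 77
1
0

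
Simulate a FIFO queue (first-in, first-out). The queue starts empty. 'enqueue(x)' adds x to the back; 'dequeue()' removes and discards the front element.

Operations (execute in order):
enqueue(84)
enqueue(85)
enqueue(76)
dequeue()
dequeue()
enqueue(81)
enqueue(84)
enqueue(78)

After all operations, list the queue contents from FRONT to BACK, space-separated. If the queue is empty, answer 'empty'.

Answer: 76 81 84 78

Derivation:
enqueue(84): [84]
enqueue(85): [84, 85]
enqueue(76): [84, 85, 76]
dequeue(): [85, 76]
dequeue(): [76]
enqueue(81): [76, 81]
enqueue(84): [76, 81, 84]
enqueue(78): [76, 81, 84, 78]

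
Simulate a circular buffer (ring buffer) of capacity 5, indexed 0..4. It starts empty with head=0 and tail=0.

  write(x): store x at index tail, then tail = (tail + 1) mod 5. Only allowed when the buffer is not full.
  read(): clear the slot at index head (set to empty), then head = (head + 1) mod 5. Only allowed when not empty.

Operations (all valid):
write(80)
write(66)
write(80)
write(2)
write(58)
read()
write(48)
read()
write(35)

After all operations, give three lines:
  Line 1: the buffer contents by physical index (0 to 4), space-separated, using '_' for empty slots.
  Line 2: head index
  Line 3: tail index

write(80): buf=[80 _ _ _ _], head=0, tail=1, size=1
write(66): buf=[80 66 _ _ _], head=0, tail=2, size=2
write(80): buf=[80 66 80 _ _], head=0, tail=3, size=3
write(2): buf=[80 66 80 2 _], head=0, tail=4, size=4
write(58): buf=[80 66 80 2 58], head=0, tail=0, size=5
read(): buf=[_ 66 80 2 58], head=1, tail=0, size=4
write(48): buf=[48 66 80 2 58], head=1, tail=1, size=5
read(): buf=[48 _ 80 2 58], head=2, tail=1, size=4
write(35): buf=[48 35 80 2 58], head=2, tail=2, size=5

Answer: 48 35 80 2 58
2
2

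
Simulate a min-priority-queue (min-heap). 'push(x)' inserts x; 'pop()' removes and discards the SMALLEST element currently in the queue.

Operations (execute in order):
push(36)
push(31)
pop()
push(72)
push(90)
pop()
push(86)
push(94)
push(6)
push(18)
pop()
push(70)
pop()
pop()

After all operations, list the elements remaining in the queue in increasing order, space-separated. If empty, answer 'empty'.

Answer: 72 86 90 94

Derivation:
push(36): heap contents = [36]
push(31): heap contents = [31, 36]
pop() → 31: heap contents = [36]
push(72): heap contents = [36, 72]
push(90): heap contents = [36, 72, 90]
pop() → 36: heap contents = [72, 90]
push(86): heap contents = [72, 86, 90]
push(94): heap contents = [72, 86, 90, 94]
push(6): heap contents = [6, 72, 86, 90, 94]
push(18): heap contents = [6, 18, 72, 86, 90, 94]
pop() → 6: heap contents = [18, 72, 86, 90, 94]
push(70): heap contents = [18, 70, 72, 86, 90, 94]
pop() → 18: heap contents = [70, 72, 86, 90, 94]
pop() → 70: heap contents = [72, 86, 90, 94]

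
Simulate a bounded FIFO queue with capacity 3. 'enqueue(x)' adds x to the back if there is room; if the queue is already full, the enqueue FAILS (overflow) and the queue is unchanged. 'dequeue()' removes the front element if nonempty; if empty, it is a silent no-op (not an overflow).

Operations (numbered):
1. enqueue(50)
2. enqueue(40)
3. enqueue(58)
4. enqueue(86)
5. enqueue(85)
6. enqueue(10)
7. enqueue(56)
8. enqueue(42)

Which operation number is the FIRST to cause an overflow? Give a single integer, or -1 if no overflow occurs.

1. enqueue(50): size=1
2. enqueue(40): size=2
3. enqueue(58): size=3
4. enqueue(86): size=3=cap → OVERFLOW (fail)
5. enqueue(85): size=3=cap → OVERFLOW (fail)
6. enqueue(10): size=3=cap → OVERFLOW (fail)
7. enqueue(56): size=3=cap → OVERFLOW (fail)
8. enqueue(42): size=3=cap → OVERFLOW (fail)

Answer: 4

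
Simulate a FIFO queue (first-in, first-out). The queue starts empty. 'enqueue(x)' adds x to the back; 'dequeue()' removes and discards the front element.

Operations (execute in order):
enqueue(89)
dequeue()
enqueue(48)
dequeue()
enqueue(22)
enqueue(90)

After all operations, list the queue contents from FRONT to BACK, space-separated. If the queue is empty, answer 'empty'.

Answer: 22 90

Derivation:
enqueue(89): [89]
dequeue(): []
enqueue(48): [48]
dequeue(): []
enqueue(22): [22]
enqueue(90): [22, 90]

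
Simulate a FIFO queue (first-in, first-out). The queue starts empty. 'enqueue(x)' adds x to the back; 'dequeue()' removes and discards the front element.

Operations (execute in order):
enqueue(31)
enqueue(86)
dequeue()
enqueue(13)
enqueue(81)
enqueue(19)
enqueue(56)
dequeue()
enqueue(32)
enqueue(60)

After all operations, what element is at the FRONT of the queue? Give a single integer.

enqueue(31): queue = [31]
enqueue(86): queue = [31, 86]
dequeue(): queue = [86]
enqueue(13): queue = [86, 13]
enqueue(81): queue = [86, 13, 81]
enqueue(19): queue = [86, 13, 81, 19]
enqueue(56): queue = [86, 13, 81, 19, 56]
dequeue(): queue = [13, 81, 19, 56]
enqueue(32): queue = [13, 81, 19, 56, 32]
enqueue(60): queue = [13, 81, 19, 56, 32, 60]

Answer: 13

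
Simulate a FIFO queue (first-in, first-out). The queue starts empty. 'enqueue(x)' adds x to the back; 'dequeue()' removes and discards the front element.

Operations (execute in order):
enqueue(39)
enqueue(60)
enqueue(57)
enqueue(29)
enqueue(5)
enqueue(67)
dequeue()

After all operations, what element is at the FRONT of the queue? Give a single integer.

enqueue(39): queue = [39]
enqueue(60): queue = [39, 60]
enqueue(57): queue = [39, 60, 57]
enqueue(29): queue = [39, 60, 57, 29]
enqueue(5): queue = [39, 60, 57, 29, 5]
enqueue(67): queue = [39, 60, 57, 29, 5, 67]
dequeue(): queue = [60, 57, 29, 5, 67]

Answer: 60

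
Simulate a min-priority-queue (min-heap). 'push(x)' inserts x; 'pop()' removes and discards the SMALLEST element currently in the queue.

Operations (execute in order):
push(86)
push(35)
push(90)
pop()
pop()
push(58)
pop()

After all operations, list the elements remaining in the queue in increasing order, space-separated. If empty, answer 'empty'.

Answer: 90

Derivation:
push(86): heap contents = [86]
push(35): heap contents = [35, 86]
push(90): heap contents = [35, 86, 90]
pop() → 35: heap contents = [86, 90]
pop() → 86: heap contents = [90]
push(58): heap contents = [58, 90]
pop() → 58: heap contents = [90]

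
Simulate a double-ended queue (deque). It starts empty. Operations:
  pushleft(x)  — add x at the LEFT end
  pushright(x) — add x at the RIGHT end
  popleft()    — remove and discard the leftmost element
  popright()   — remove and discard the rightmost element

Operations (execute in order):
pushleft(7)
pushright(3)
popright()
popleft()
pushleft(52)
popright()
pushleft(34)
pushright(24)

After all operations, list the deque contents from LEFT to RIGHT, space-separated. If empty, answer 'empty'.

pushleft(7): [7]
pushright(3): [7, 3]
popright(): [7]
popleft(): []
pushleft(52): [52]
popright(): []
pushleft(34): [34]
pushright(24): [34, 24]

Answer: 34 24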